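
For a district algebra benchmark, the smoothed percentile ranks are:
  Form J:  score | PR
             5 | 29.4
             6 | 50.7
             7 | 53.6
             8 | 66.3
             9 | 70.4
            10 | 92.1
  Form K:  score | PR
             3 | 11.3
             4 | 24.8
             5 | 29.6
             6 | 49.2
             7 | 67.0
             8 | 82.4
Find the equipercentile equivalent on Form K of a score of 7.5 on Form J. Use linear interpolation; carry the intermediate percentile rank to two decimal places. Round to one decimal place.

PR of 7.5 on Form J: 53.6 + (7.5 − 7)/(8 − 7) × (66.3 − 53.6) = 59.95
On Form K, PR 59.95 falls between score 6 (PR 49.2) and 7 (PR 67.0).
Interpolate: 6 + (59.95 − 49.2)/(67.0 − 49.2) × (7 − 6) = 6.6

6.6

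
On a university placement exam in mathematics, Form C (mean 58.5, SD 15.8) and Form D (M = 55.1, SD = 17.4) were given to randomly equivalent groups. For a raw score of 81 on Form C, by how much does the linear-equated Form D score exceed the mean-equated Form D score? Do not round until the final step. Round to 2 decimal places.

2.28

Mean-equated: 81 + (55.1 − 58.5) = 77.60
Linear-equated: (17.4/15.8)(81 − 58.5) + 55.1 = 79.878
Difference = 79.878 − 77.60 = 2.28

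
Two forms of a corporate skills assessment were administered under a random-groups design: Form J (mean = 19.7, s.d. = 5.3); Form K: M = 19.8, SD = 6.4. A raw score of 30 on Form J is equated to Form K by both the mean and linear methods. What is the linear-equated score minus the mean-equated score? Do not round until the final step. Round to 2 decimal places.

Mean-equated: 30 + (19.8 − 19.7) = 30.10
Linear-equated: (6.4/5.3)(30 − 19.7) + 19.8 = 32.238
Difference = 32.238 − 30.10 = 2.14

2.14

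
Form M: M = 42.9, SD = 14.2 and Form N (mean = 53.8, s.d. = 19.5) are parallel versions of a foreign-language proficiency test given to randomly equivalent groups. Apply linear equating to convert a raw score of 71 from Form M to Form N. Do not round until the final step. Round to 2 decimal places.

Linear equating: y = (SD_Y/SD_X)(x − M_X) + M_Y
y = (19.5/14.2)(71 − 42.9) + 53.8
y = 1.373239 × 28.1 + 53.8 = 38.5880 + 53.8 = 92.39

92.39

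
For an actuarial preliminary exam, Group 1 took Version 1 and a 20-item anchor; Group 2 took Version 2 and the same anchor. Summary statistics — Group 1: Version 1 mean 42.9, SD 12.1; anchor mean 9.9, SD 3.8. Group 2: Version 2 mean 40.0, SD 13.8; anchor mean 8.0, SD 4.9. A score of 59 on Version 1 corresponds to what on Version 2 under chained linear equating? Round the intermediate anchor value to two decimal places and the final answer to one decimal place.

Version 1 → anchor (Group 1): v = (3.8/12.1)(59 − 42.9) + 9.9 = 14.96
anchor → Version 2 (Group 2): y = (13.8/4.9)(14.96 − 8.0) + 40.0 = 59.6

59.6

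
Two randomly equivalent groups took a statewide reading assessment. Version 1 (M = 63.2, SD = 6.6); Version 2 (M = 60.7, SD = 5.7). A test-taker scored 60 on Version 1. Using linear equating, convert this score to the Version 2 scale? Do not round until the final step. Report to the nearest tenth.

Linear equating: y = (SD_Y/SD_X)(x − M_X) + M_Y
y = (5.7/6.6)(60 − 63.2) + 60.7
y = 0.863636 × -3.2 + 60.7 = -2.7636 + 60.7 = 57.9

57.9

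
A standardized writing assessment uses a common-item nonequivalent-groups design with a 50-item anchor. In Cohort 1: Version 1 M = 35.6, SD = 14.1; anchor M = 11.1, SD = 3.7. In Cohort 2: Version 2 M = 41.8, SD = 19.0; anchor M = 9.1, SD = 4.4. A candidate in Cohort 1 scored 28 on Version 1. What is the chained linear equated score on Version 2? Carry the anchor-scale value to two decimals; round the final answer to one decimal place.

Version 1 → anchor (Cohort 1): v = (3.7/14.1)(28 − 35.6) + 11.1 = 9.11
anchor → Version 2 (Cohort 2): y = (19.0/4.4)(9.11 − 9.1) + 41.8 = 41.8

41.8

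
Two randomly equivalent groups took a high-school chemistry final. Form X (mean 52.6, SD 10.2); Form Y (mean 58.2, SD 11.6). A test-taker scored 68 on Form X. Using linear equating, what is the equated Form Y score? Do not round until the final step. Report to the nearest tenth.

Linear equating: y = (SD_Y/SD_X)(x − M_X) + M_Y
y = (11.6/10.2)(68 − 52.6) + 58.2
y = 1.137255 × 15.4 + 58.2 = 17.5137 + 58.2 = 75.7

75.7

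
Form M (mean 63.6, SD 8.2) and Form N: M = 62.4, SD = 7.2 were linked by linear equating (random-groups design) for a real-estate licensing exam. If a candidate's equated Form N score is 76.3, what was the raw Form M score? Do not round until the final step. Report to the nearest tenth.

Invert y = (SD_Y/SD_X)(x − M_X) + M_Y:
x = (SD_X/SD_Y)(y − M_Y) + M_X = (8.2/7.2)(76.3 − 62.4) + 63.6
x = 1.138889 × 13.900 + 63.6 = 79.4

79.4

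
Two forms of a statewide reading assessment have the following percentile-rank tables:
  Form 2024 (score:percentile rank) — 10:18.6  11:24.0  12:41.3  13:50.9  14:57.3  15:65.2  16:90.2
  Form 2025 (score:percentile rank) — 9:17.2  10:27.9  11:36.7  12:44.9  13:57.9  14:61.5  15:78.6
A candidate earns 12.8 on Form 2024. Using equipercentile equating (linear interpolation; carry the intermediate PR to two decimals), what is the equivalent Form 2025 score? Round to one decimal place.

PR of 12.8 on Form 2024: 41.3 + (12.8 − 12)/(13 − 12) × (50.9 − 41.3) = 48.98
On Form 2025, PR 48.98 falls between score 12 (PR 44.9) and 13 (PR 57.9).
Interpolate: 12 + (48.98 − 44.9)/(57.9 − 44.9) × (13 − 12) = 12.3

12.3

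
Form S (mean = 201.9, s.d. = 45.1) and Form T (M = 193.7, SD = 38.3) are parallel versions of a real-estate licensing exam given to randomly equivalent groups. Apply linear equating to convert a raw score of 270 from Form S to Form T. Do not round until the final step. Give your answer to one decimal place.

251.5

Linear equating: y = (SD_Y/SD_X)(x − M_X) + M_Y
y = (38.3/45.1)(270 − 201.9) + 193.7
y = 0.849224 × 68.1 + 193.7 = 57.8322 + 193.7 = 251.5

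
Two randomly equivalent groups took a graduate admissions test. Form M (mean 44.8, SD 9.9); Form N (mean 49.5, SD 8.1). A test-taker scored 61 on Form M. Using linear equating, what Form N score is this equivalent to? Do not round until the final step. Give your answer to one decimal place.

Linear equating: y = (SD_Y/SD_X)(x − M_X) + M_Y
y = (8.1/9.9)(61 − 44.8) + 49.5
y = 0.818182 × 16.2 + 49.5 = 13.2545 + 49.5 = 62.8

62.8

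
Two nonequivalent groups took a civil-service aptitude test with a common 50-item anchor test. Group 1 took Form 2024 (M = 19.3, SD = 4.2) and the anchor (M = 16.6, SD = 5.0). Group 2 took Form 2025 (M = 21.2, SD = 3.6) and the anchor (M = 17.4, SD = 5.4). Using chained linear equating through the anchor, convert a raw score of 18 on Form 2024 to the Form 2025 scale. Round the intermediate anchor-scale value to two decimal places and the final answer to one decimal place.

19.6

Form 2024 → anchor (Group 1): v = (5.0/4.2)(18 − 19.3) + 16.6 = 15.05
anchor → Form 2025 (Group 2): y = (3.6/5.4)(15.05 − 17.4) + 21.2 = 19.6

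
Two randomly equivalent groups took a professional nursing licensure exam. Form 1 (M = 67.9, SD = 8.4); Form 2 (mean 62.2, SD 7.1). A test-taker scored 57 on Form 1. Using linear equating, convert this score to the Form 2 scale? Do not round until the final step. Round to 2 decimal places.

52.99

Linear equating: y = (SD_Y/SD_X)(x − M_X) + M_Y
y = (7.1/8.4)(57 − 67.9) + 62.2
y = 0.845238 × -10.9 + 62.2 = -9.2131 + 62.2 = 52.99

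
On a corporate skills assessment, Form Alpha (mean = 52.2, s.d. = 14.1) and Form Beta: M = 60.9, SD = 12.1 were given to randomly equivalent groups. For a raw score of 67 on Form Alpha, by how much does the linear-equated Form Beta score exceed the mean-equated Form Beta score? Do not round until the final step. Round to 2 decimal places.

Mean-equated: 67 + (60.9 − 52.2) = 75.70
Linear-equated: (12.1/14.1)(67 − 52.2) + 60.9 = 73.601
Difference = 73.601 − 75.70 = -2.10

-2.10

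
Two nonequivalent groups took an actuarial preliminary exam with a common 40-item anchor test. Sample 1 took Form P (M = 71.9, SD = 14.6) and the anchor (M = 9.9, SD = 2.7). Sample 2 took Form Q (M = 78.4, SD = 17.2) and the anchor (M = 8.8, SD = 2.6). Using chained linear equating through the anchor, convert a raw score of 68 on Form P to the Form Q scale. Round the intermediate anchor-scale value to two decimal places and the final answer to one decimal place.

Form P → anchor (Sample 1): v = (2.7/14.6)(68 − 71.9) + 9.9 = 9.18
anchor → Form Q (Sample 2): y = (17.2/2.6)(9.18 − 8.8) + 78.4 = 80.9

80.9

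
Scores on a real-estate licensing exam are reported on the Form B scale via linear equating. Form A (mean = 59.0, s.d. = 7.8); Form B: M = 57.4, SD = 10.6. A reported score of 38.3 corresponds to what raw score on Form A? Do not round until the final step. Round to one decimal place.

Invert y = (SD_Y/SD_X)(x − M_X) + M_Y:
x = (SD_X/SD_Y)(y − M_Y) + M_X = (7.8/10.6)(38.3 − 57.4) + 59.0
x = 0.735849 × -19.100 + 59.0 = 44.9

44.9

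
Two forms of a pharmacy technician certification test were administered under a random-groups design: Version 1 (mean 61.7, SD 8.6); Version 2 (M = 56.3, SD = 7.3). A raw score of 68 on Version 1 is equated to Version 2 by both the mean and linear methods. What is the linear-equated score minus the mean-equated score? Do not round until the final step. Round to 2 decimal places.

Mean-equated: 68 + (56.3 − 61.7) = 62.60
Linear-equated: (7.3/8.6)(68 − 61.7) + 56.3 = 61.648
Difference = 61.648 − 62.60 = -0.95

-0.95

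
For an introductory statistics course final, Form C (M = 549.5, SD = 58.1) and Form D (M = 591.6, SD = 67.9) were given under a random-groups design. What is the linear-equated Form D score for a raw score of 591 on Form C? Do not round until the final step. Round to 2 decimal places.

Linear equating: y = (SD_Y/SD_X)(x − M_X) + M_Y
y = (67.9/58.1)(591 − 549.5) + 591.6
y = 1.168675 × 41.5 + 591.6 = 48.5000 + 591.6 = 640.10

640.10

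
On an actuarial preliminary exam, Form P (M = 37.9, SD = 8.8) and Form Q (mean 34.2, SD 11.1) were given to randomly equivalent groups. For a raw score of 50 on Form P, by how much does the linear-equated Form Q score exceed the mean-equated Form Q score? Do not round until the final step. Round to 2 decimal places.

3.16

Mean-equated: 50 + (34.2 − 37.9) = 46.30
Linear-equated: (11.1/8.8)(50 − 37.9) + 34.2 = 49.463
Difference = 49.463 − 46.30 = 3.16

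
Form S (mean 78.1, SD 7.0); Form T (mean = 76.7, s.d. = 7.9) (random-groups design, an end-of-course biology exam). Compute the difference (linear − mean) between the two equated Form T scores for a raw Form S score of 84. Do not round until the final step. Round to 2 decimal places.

Mean-equated: 84 + (76.7 − 78.1) = 82.60
Linear-equated: (7.9/7.0)(84 − 78.1) + 76.7 = 83.359
Difference = 83.359 − 82.60 = 0.76

0.76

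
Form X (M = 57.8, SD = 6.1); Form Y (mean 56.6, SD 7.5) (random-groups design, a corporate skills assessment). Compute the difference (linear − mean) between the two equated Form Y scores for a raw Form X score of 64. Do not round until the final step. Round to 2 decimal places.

1.42

Mean-equated: 64 + (56.6 − 57.8) = 62.80
Linear-equated: (7.5/6.1)(64 − 57.8) + 56.6 = 64.223
Difference = 64.223 − 62.80 = 1.42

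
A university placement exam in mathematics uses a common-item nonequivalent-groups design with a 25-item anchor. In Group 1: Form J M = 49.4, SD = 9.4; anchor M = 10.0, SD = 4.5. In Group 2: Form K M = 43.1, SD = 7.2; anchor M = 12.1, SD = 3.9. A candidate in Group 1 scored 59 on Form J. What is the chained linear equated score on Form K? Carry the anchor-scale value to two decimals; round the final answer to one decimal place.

Form J → anchor (Group 1): v = (4.5/9.4)(59 − 49.4) + 10.0 = 14.60
anchor → Form K (Group 2): y = (7.2/3.9)(14.60 − 12.1) + 43.1 = 47.7

47.7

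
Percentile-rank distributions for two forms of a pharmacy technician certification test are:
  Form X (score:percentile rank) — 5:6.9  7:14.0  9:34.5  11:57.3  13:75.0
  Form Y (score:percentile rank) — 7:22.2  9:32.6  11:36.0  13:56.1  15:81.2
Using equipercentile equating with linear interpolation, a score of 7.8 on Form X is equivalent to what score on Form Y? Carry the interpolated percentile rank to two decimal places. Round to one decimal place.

7.0

PR of 7.8 on Form X: 14.0 + (7.8 − 7)/(9 − 7) × (34.5 − 14.0) = 22.20
On Form Y, PR 22.20 falls between score 7 (PR 22.2) and 9 (PR 32.6).
Interpolate: 7 + (22.20 − 22.2)/(32.6 − 22.2) × (9 − 7) = 7.0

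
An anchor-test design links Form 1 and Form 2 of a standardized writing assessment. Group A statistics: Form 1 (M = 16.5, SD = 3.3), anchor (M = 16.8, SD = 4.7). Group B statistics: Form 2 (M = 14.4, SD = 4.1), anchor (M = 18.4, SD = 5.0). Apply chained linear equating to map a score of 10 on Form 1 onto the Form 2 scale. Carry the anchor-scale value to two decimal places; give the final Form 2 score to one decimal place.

5.5

Form 1 → anchor (Group A): v = (4.7/3.3)(10 − 16.5) + 16.8 = 7.54
anchor → Form 2 (Group B): y = (4.1/5.0)(7.54 − 18.4) + 14.4 = 5.5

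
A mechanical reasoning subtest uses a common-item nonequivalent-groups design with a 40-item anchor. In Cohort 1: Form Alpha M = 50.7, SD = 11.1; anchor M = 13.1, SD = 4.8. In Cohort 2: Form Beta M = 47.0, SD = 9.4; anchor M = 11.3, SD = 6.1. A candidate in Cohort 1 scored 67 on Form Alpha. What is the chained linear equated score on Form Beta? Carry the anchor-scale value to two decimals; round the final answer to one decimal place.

Form Alpha → anchor (Cohort 1): v = (4.8/11.1)(67 − 50.7) + 13.1 = 20.15
anchor → Form Beta (Cohort 2): y = (9.4/6.1)(20.15 − 11.3) + 47.0 = 60.6

60.6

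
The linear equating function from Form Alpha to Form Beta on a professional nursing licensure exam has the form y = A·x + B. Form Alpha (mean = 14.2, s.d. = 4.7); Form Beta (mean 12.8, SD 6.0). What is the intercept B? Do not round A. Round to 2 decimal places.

A = SD_Y / SD_X = 6.0 / 4.7 = 1.276596
B = M_Y − A·M_X = 12.8 − 1.276596 × 14.2 = -5.33

-5.33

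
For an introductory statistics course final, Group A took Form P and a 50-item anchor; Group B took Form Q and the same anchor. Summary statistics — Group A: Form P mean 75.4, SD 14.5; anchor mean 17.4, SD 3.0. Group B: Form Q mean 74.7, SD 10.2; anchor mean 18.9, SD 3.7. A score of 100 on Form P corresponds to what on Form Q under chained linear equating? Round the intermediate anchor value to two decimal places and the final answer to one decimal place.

84.6

Form P → anchor (Group A): v = (3.0/14.5)(100 − 75.4) + 17.4 = 22.49
anchor → Form Q (Group B): y = (10.2/3.7)(22.49 − 18.9) + 74.7 = 84.6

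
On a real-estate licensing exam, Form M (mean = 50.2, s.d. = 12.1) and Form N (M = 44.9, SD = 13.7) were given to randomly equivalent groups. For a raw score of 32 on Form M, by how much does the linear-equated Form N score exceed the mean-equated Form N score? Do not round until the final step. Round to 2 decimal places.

Mean-equated: 32 + (44.9 − 50.2) = 26.70
Linear-equated: (13.7/12.1)(32 − 50.2) + 44.9 = 24.293
Difference = 24.293 − 26.70 = -2.41

-2.41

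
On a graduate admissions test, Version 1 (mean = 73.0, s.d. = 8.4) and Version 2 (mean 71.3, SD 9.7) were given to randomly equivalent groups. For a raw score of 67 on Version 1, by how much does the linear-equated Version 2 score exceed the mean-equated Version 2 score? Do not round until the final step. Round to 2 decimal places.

Mean-equated: 67 + (71.3 − 73.0) = 65.30
Linear-equated: (9.7/8.4)(67 − 73.0) + 71.3 = 64.371
Difference = 64.371 − 65.30 = -0.93

-0.93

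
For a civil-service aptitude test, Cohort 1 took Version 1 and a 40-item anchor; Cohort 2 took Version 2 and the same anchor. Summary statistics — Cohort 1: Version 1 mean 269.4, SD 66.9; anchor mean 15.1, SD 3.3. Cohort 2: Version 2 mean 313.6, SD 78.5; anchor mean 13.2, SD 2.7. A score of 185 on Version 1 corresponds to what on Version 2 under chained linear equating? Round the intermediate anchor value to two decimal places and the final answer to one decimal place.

Version 1 → anchor (Cohort 1): v = (3.3/66.9)(185 − 269.4) + 15.1 = 10.94
anchor → Version 2 (Cohort 2): y = (78.5/2.7)(10.94 − 13.2) + 313.6 = 247.9

247.9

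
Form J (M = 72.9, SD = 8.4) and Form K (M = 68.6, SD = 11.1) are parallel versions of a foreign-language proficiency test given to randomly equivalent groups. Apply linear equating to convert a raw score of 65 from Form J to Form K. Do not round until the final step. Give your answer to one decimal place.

Linear equating: y = (SD_Y/SD_X)(x − M_X) + M_Y
y = (11.1/8.4)(65 − 72.9) + 68.6
y = 1.321429 × -7.9 + 68.6 = -10.4393 + 68.6 = 58.2

58.2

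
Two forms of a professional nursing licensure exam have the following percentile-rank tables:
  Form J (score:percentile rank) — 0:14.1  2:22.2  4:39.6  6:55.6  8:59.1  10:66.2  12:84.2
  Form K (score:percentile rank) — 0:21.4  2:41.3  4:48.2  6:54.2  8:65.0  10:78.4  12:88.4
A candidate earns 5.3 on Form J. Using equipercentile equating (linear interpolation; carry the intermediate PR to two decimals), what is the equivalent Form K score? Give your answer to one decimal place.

PR of 5.3 on Form J: 39.6 + (5.3 − 4)/(6 − 4) × (55.6 − 39.6) = 50.00
On Form K, PR 50.00 falls between score 4 (PR 48.2) and 6 (PR 54.2).
Interpolate: 4 + (50.00 − 48.2)/(54.2 − 48.2) × (6 − 4) = 4.6

4.6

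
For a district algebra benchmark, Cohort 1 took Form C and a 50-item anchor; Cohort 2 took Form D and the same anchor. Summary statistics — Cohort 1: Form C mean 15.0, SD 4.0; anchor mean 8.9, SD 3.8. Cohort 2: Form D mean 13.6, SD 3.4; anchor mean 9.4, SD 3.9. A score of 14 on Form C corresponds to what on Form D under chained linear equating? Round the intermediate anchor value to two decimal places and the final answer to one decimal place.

Form C → anchor (Cohort 1): v = (3.8/4.0)(14 − 15.0) + 8.9 = 7.95
anchor → Form D (Cohort 2): y = (3.4/3.9)(7.95 − 9.4) + 13.6 = 12.3

12.3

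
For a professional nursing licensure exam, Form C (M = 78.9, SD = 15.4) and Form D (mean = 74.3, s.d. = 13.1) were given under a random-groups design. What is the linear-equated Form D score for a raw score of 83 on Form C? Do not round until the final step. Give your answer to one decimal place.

77.8

Linear equating: y = (SD_Y/SD_X)(x − M_X) + M_Y
y = (13.1/15.4)(83 − 78.9) + 74.3
y = 0.850649 × 4.1 + 74.3 = 3.4877 + 74.3 = 77.8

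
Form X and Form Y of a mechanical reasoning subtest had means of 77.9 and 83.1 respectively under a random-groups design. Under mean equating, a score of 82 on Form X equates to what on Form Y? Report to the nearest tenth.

87.2

Mean equating: y = x + (M_Y − M_X) = 82 + (83.1 − 77.9) = 87.2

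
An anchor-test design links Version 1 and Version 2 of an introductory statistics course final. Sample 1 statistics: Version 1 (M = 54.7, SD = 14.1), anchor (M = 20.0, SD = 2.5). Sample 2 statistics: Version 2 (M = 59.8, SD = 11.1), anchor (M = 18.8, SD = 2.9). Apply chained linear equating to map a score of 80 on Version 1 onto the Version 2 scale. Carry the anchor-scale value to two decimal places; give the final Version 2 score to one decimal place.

81.6

Version 1 → anchor (Sample 1): v = (2.5/14.1)(80 − 54.7) + 20.0 = 24.49
anchor → Version 2 (Sample 2): y = (11.1/2.9)(24.49 − 18.8) + 59.8 = 81.6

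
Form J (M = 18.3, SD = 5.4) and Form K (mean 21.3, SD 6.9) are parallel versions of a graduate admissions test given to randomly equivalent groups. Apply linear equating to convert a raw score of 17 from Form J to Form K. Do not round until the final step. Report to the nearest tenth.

Linear equating: y = (SD_Y/SD_X)(x − M_X) + M_Y
y = (6.9/5.4)(17 − 18.3) + 21.3
y = 1.277778 × -1.3 + 21.3 = -1.6611 + 21.3 = 19.6

19.6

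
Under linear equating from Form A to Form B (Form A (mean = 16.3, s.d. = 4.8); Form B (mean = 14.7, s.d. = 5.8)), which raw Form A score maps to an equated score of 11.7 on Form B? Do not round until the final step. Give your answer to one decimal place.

13.8

Invert y = (SD_Y/SD_X)(x − M_X) + M_Y:
x = (SD_X/SD_Y)(y − M_Y) + M_X = (4.8/5.8)(11.7 − 14.7) + 16.3
x = 0.827586 × -3.000 + 16.3 = 13.8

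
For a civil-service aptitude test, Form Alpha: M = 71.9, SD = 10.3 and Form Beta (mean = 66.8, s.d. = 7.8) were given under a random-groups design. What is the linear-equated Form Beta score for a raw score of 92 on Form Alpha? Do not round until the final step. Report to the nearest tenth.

82.0

Linear equating: y = (SD_Y/SD_X)(x − M_X) + M_Y
y = (7.8/10.3)(92 − 71.9) + 66.8
y = 0.757282 × 20.1 + 66.8 = 15.2214 + 66.8 = 82.0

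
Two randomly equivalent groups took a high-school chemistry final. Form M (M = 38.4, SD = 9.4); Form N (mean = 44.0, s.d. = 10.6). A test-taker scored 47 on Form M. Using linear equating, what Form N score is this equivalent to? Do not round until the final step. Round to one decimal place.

Linear equating: y = (SD_Y/SD_X)(x − M_X) + M_Y
y = (10.6/9.4)(47 − 38.4) + 44.0
y = 1.127660 × 8.6 + 44.0 = 9.6979 + 44.0 = 53.7

53.7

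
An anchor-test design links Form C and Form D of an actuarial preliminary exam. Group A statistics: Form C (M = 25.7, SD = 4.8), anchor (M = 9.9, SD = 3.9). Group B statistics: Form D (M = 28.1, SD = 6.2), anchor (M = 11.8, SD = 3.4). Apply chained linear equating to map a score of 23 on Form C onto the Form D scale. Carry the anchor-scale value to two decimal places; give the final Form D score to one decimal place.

20.6

Form C → anchor (Group A): v = (3.9/4.8)(23 − 25.7) + 9.9 = 7.71
anchor → Form D (Group B): y = (6.2/3.4)(7.71 − 11.8) + 28.1 = 20.6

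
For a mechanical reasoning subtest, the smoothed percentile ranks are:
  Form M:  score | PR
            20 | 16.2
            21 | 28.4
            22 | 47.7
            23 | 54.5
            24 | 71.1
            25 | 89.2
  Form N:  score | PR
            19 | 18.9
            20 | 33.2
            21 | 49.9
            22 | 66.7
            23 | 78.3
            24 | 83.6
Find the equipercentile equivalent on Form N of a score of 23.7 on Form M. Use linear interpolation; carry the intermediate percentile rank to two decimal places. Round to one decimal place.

22.0

PR of 23.7 on Form M: 54.5 + (23.7 − 23)/(24 − 23) × (71.1 − 54.5) = 66.12
On Form N, PR 66.12 falls between score 21 (PR 49.9) and 22 (PR 66.7).
Interpolate: 21 + (66.12 − 49.9)/(66.7 − 49.9) × (22 − 21) = 22.0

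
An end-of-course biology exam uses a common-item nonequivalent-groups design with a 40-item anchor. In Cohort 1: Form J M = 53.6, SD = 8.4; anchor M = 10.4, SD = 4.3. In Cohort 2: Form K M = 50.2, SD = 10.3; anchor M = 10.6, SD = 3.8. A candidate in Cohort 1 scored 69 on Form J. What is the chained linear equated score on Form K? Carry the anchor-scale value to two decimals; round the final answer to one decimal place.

Form J → anchor (Cohort 1): v = (4.3/8.4)(69 − 53.6) + 10.4 = 18.28
anchor → Form K (Cohort 2): y = (10.3/3.8)(18.28 − 10.6) + 50.2 = 71.0

71.0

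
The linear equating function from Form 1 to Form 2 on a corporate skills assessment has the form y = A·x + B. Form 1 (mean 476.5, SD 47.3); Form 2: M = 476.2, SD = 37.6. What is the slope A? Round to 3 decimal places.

A = SD_Y / SD_X = 37.6 / 47.3 = 0.795

0.795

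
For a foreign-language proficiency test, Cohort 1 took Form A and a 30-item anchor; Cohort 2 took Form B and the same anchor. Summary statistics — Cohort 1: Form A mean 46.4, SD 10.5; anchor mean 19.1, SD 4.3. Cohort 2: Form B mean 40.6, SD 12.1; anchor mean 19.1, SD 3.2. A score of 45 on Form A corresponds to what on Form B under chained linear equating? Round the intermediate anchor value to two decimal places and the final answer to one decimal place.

38.4

Form A → anchor (Cohort 1): v = (4.3/10.5)(45 − 46.4) + 19.1 = 18.53
anchor → Form B (Cohort 2): y = (12.1/3.2)(18.53 − 19.1) + 40.6 = 38.4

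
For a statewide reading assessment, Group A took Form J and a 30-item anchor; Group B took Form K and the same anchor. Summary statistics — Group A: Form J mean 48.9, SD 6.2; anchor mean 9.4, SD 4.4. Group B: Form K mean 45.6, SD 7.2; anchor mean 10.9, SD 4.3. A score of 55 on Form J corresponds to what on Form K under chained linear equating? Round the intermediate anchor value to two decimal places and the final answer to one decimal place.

50.3

Form J → anchor (Group A): v = (4.4/6.2)(55 − 48.9) + 9.4 = 13.73
anchor → Form K (Group B): y = (7.2/4.3)(13.73 − 10.9) + 45.6 = 50.3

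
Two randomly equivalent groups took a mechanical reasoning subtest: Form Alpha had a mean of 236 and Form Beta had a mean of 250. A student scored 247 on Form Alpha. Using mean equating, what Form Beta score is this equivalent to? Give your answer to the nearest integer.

261

Mean equating: y = x + (M_Y − M_X) = 247 + (250 − 236) = 261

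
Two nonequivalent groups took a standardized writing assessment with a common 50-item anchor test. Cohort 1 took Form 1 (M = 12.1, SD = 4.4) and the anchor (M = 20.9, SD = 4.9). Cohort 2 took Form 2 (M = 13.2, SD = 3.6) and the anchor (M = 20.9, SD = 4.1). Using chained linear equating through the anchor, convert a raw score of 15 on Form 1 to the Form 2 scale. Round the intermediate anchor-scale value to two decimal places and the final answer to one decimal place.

16.0

Form 1 → anchor (Cohort 1): v = (4.9/4.4)(15 − 12.1) + 20.9 = 24.13
anchor → Form 2 (Cohort 2): y = (3.6/4.1)(24.13 − 20.9) + 13.2 = 16.0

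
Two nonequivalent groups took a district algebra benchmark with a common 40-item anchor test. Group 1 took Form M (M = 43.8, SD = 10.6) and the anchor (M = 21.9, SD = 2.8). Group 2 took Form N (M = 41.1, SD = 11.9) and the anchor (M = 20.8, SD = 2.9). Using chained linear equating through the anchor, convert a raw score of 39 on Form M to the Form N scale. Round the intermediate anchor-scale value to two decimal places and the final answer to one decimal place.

40.4

Form M → anchor (Group 1): v = (2.8/10.6)(39 − 43.8) + 21.9 = 20.63
anchor → Form N (Group 2): y = (11.9/2.9)(20.63 − 20.8) + 41.1 = 40.4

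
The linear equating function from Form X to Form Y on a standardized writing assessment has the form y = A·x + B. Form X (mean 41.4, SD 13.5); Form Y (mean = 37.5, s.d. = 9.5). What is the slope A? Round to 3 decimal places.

0.704

A = SD_Y / SD_X = 9.5 / 13.5 = 0.704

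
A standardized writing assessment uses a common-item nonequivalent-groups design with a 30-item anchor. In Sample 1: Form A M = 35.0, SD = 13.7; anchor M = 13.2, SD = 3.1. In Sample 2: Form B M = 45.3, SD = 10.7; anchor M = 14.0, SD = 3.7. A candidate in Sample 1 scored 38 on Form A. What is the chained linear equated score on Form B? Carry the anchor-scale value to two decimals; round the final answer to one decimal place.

45.0

Form A → anchor (Sample 1): v = (3.1/13.7)(38 − 35.0) + 13.2 = 13.88
anchor → Form B (Sample 2): y = (10.7/3.7)(13.88 − 14.0) + 45.3 = 45.0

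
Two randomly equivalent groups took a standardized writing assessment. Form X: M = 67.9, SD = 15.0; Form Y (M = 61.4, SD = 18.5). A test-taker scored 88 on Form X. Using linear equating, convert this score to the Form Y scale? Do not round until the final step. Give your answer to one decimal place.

Linear equating: y = (SD_Y/SD_X)(x − M_X) + M_Y
y = (18.5/15.0)(88 − 67.9) + 61.4
y = 1.233333 × 20.1 + 61.4 = 24.7900 + 61.4 = 86.2

86.2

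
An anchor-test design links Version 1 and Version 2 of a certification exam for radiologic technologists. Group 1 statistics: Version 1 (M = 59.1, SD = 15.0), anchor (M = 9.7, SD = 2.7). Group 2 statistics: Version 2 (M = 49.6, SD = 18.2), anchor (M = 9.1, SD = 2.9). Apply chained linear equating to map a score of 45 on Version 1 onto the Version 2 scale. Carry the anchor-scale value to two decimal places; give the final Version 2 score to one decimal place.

37.4

Version 1 → anchor (Group 1): v = (2.7/15.0)(45 − 59.1) + 9.7 = 7.16
anchor → Version 2 (Group 2): y = (18.2/2.9)(7.16 − 9.1) + 49.6 = 37.4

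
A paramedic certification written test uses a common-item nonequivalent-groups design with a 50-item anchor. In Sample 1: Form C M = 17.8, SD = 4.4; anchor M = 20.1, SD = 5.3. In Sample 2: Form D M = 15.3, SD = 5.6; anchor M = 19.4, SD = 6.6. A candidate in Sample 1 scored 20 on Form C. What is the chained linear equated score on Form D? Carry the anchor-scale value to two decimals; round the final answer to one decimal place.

Form C → anchor (Sample 1): v = (5.3/4.4)(20 − 17.8) + 20.1 = 22.75
anchor → Form D (Sample 2): y = (5.6/6.6)(22.75 − 19.4) + 15.3 = 18.1

18.1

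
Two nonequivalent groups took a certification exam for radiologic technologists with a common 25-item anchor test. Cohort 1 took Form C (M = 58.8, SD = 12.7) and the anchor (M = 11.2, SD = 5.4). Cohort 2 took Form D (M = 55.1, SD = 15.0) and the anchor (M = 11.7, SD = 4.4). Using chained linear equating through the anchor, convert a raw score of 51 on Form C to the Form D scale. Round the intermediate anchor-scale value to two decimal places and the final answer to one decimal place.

42.1

Form C → anchor (Cohort 1): v = (5.4/12.7)(51 − 58.8) + 11.2 = 7.88
anchor → Form D (Cohort 2): y = (15.0/4.4)(7.88 − 11.7) + 55.1 = 42.1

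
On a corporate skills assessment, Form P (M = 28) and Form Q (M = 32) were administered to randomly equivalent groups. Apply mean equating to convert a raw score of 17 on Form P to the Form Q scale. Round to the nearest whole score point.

21

Mean equating: y = x + (M_Y − M_X) = 17 + (32 − 28) = 21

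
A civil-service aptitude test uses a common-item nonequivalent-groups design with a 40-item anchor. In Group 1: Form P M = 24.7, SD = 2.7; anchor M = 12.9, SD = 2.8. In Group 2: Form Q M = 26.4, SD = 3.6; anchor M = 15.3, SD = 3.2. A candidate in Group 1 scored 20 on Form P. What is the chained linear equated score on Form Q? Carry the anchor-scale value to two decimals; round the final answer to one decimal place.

18.2

Form P → anchor (Group 1): v = (2.8/2.7)(20 − 24.7) + 12.9 = 8.03
anchor → Form Q (Group 2): y = (3.6/3.2)(8.03 − 15.3) + 26.4 = 18.2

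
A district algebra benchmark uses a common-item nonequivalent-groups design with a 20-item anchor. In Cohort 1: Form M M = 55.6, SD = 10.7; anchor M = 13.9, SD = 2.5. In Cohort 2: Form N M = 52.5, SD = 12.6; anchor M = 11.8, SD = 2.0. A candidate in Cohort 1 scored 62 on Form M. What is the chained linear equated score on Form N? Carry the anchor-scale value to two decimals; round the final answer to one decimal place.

Form M → anchor (Cohort 1): v = (2.5/10.7)(62 − 55.6) + 13.9 = 15.40
anchor → Form N (Cohort 2): y = (12.6/2.0)(15.40 − 11.8) + 52.5 = 75.2

75.2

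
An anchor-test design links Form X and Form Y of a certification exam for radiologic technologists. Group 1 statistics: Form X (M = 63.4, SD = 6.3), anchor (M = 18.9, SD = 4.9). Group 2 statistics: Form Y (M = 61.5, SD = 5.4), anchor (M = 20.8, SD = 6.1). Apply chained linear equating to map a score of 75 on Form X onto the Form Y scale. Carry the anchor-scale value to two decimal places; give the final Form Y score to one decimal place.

Form X → anchor (Group 1): v = (4.9/6.3)(75 − 63.4) + 18.9 = 27.92
anchor → Form Y (Group 2): y = (5.4/6.1)(27.92 − 20.8) + 61.5 = 67.8

67.8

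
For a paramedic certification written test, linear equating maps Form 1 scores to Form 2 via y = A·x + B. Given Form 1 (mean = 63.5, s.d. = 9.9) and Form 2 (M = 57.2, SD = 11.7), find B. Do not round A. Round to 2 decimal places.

-17.85

A = SD_Y / SD_X = 11.7 / 9.9 = 1.181818
B = M_Y − A·M_X = 57.2 − 1.181818 × 63.5 = -17.85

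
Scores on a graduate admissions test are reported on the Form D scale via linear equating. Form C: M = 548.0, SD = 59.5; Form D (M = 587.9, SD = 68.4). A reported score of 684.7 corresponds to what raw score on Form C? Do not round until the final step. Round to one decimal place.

632.2

Invert y = (SD_Y/SD_X)(x − M_X) + M_Y:
x = (SD_X/SD_Y)(y − M_Y) + M_X = (59.5/68.4)(684.7 − 587.9) + 548.0
x = 0.869883 × 96.800 + 548.0 = 632.2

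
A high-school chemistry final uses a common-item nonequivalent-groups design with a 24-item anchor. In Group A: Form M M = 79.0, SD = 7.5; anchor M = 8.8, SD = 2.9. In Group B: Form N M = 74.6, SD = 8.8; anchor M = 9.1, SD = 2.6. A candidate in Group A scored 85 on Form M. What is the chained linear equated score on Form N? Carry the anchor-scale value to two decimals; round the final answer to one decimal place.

Form M → anchor (Group A): v = (2.9/7.5)(85 − 79.0) + 8.8 = 11.12
anchor → Form N (Group B): y = (8.8/2.6)(11.12 − 9.1) + 74.6 = 81.4

81.4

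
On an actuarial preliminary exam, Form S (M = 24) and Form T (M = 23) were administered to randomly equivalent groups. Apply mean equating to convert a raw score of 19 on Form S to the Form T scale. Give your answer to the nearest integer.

Mean equating: y = x + (M_Y − M_X) = 19 + (23 − 24) = 18

18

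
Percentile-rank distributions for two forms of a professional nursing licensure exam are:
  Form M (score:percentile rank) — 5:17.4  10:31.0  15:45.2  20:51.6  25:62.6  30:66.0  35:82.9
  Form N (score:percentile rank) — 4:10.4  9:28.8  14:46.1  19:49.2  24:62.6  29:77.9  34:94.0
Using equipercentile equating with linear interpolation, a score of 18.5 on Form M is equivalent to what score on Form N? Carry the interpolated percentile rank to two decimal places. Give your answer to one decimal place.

PR of 18.5 on Form M: 45.2 + (18.5 − 15)/(20 − 15) × (51.6 − 45.2) = 49.68
On Form N, PR 49.68 falls between score 19 (PR 49.2) and 24 (PR 62.6).
Interpolate: 19 + (49.68 − 49.2)/(62.6 − 49.2) × (24 − 19) = 19.2

19.2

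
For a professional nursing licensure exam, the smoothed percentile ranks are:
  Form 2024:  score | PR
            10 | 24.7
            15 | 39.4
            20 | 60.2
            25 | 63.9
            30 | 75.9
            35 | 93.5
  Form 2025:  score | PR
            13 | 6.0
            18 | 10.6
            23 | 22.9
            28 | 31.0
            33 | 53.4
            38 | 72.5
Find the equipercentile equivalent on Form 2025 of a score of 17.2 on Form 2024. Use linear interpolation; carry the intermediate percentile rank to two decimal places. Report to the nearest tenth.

31.9

PR of 17.2 on Form 2024: 39.4 + (17.2 − 15)/(20 − 15) × (60.2 − 39.4) = 48.55
On Form 2025, PR 48.55 falls between score 28 (PR 31.0) and 33 (PR 53.4).
Interpolate: 28 + (48.55 − 31.0)/(53.4 − 31.0) × (33 − 28) = 31.9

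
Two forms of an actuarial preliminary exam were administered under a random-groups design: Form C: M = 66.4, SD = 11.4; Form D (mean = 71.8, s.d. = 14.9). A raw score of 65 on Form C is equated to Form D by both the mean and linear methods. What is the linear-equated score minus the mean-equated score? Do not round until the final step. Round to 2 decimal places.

-0.43

Mean-equated: 65 + (71.8 − 66.4) = 70.40
Linear-equated: (14.9/11.4)(65 − 66.4) + 71.8 = 69.970
Difference = 69.970 − 70.40 = -0.43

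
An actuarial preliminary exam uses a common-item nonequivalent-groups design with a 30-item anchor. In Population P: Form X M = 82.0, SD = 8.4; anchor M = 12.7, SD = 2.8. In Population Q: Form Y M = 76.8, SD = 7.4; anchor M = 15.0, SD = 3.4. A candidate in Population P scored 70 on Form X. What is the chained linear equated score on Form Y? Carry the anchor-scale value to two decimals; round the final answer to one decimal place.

63.1

Form X → anchor (Population P): v = (2.8/8.4)(70 − 82.0) + 12.7 = 8.70
anchor → Form Y (Population Q): y = (7.4/3.4)(8.70 − 15.0) + 76.8 = 63.1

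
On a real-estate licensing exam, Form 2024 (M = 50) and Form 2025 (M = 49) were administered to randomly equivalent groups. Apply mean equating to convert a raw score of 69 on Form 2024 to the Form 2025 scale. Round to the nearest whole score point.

Mean equating: y = x + (M_Y − M_X) = 69 + (49 − 50) = 68

68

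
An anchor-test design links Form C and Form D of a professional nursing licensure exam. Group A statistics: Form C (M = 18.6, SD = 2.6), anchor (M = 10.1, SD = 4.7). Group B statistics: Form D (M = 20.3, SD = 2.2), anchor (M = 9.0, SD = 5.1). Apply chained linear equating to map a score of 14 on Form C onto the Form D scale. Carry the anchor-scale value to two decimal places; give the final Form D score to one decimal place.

Form C → anchor (Group A): v = (4.7/2.6)(14 − 18.6) + 10.1 = 1.78
anchor → Form D (Group B): y = (2.2/5.1)(1.78 − 9.0) + 20.3 = 17.2

17.2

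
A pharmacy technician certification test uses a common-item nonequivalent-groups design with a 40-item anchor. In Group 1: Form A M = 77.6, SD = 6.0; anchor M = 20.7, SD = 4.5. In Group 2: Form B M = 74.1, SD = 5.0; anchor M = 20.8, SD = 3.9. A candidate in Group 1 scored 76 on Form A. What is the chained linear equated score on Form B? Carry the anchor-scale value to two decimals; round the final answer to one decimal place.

72.4

Form A → anchor (Group 1): v = (4.5/6.0)(76 − 77.6) + 20.7 = 19.50
anchor → Form B (Group 2): y = (5.0/3.9)(19.50 − 20.8) + 74.1 = 72.4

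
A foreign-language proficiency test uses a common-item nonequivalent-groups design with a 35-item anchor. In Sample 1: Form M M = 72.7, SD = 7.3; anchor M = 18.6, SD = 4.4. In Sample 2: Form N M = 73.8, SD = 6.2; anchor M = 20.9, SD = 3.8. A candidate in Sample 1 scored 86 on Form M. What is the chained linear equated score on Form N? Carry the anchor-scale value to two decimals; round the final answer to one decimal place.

83.1

Form M → anchor (Sample 1): v = (4.4/7.3)(86 − 72.7) + 18.6 = 26.62
anchor → Form N (Sample 2): y = (6.2/3.8)(26.62 − 20.9) + 73.8 = 83.1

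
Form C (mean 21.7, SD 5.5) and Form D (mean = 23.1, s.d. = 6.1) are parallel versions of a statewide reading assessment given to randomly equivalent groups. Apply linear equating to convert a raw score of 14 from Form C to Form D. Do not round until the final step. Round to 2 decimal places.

14.56

Linear equating: y = (SD_Y/SD_X)(x − M_X) + M_Y
y = (6.1/5.5)(14 − 21.7) + 23.1
y = 1.109091 × -7.7 + 23.1 = -8.5400 + 23.1 = 14.56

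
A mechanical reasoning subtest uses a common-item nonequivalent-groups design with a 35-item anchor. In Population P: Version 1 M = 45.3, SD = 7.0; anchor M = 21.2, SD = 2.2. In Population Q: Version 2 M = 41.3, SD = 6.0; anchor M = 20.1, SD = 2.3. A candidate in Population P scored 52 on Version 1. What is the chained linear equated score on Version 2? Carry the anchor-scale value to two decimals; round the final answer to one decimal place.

49.7

Version 1 → anchor (Population P): v = (2.2/7.0)(52 − 45.3) + 21.2 = 23.31
anchor → Version 2 (Population Q): y = (6.0/2.3)(23.31 − 20.1) + 41.3 = 49.7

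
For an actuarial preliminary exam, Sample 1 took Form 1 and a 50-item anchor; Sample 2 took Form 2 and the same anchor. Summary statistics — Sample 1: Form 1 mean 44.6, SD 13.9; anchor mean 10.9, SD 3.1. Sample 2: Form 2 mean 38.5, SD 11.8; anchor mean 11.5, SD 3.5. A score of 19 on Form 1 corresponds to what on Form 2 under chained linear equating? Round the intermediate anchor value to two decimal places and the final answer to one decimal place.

Form 1 → anchor (Sample 1): v = (3.1/13.9)(19 − 44.6) + 10.9 = 5.19
anchor → Form 2 (Sample 2): y = (11.8/3.5)(5.19 − 11.5) + 38.5 = 17.2

17.2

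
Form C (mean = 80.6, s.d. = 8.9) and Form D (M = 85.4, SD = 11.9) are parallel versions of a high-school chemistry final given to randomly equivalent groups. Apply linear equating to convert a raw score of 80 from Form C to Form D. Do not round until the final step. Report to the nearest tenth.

84.6

Linear equating: y = (SD_Y/SD_X)(x − M_X) + M_Y
y = (11.9/8.9)(80 − 80.6) + 85.4
y = 1.337079 × -0.6 + 85.4 = -0.8022 + 85.4 = 84.6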